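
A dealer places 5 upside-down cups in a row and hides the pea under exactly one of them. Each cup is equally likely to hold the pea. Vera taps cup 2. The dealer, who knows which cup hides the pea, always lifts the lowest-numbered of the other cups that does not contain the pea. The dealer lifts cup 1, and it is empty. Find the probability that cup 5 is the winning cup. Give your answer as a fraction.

Condition on the true location of the pea.
If it is under cup 1 (prior 1/5): the dealer opened cup 1, so this case is ruled out; weight (1/5)·0 = 0.
If it is under any of cups 2, 3, 4, and 5 (prior 1/5 each): cup 1 is the lowest-numbered option available, probability 1; weight (1/5)·1 = 1/5 each.
The weights sum to 4/5.
So P(the pea under cup 5 | the dealer opened cup 1) = (1/5) / (4/5) = 1/4.

1/4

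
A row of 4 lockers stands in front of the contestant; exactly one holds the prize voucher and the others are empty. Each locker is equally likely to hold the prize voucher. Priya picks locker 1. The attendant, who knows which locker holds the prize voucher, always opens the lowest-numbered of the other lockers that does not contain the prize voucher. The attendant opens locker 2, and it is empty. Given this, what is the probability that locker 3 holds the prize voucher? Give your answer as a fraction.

1/3

Condition on the true location of the prize voucher.
If it is in any of lockers 1, 3, and 4 (prior 1/4 each): locker 2 is the lowest-numbered option available, probability 1; weight (1/4)·1 = 1/4 each.
If it is in locker 2 (prior 1/4): the attendant opened locker 2, so this case is ruled out; weight (1/4)·0 = 0.
The weights sum to 3/4.
So P(the prize voucher in locker 3 | the attendant opened locker 2) = (1/4) / (3/4) = 1/3.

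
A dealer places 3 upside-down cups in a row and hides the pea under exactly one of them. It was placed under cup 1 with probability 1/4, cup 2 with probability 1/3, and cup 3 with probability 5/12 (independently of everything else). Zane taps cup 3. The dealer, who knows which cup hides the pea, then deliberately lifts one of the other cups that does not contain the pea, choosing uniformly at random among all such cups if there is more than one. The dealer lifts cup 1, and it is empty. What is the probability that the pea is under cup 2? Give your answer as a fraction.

8/13

Condition on the true location of the pea.
If it is under cup 1 (prior 1/4): the dealer opened cup 1, so this case is ruled out; weight (1/4)·0 = 0.
If it is under cup 2 (prior 1/3): the dealer has no choice, probability 1; weight (1/3)·1 = 1/3.
If it is under cup 3 (prior 5/12): the dealer has 2 equally likely choices, so probability 1/2; weight (5/12)·(1/2) = 5/24.
The weights sum to 13/24.
So P(the pea under cup 2 | the dealer opened cup 1) = (1/3) / (13/24) = 8/13.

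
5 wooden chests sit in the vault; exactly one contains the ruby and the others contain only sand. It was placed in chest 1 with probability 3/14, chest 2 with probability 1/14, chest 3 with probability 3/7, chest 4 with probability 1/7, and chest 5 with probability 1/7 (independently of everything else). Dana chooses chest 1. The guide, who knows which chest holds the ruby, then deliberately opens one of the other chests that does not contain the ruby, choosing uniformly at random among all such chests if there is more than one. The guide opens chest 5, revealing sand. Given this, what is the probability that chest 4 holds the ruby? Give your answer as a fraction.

8/45

Apply Bayes' rule, conditioning on where the ruby actually is.
If it is in chest 1 (prior 3/14): the guide has 4 equally likely choices, so probability 1/4; weight (3/14)·(1/4) = 3/56.
If it is in chest 2 (prior 1/14): the guide has 3 equally likely choices, so probability 1/3; weight (1/14)·(1/3) = 1/42.
If it is in chest 3 (prior 3/7): the guide has 3 equally likely choices, so probability 1/3; weight (3/7)·(1/3) = 1/7.
If it is in chest 4 (prior 1/7): the guide has 3 equally likely choices, so probability 1/3; weight (1/7)·(1/3) = 1/21.
If it is in chest 5 (prior 1/7): the guide opened chest 5, so this case is ruled out; weight (1/7)·0 = 0.
The weights sum to 15/56.
So P(the ruby in chest 4 | the guide opened chest 5) = (1/21) / (15/56) = 8/45.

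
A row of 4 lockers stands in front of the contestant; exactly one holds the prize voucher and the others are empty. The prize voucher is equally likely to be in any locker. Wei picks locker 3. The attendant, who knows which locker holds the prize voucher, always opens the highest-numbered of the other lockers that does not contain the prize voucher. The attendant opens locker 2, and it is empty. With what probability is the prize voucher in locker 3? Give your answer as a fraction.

0

Consider each possible location of the prize voucher in turn.
If it is in either of lockers 1 and 3 (prior 1/4 each): the attendant would have opened locker 4 instead, probability 0; weight (1/4)·0 = 0 each.
If it is in locker 2 (prior 1/4): the attendant opened locker 2, so this case is ruled out; weight (1/4)·0 = 0.
If it is in locker 4 (prior 1/4): locker 2 is the highest-numbered option available, probability 1; weight (1/4)·1 = 1/4.
The weights sum to 1/4.
So P(the prize voucher in locker 3 | the attendant opened locker 2) = 0 / (1/4) = 0.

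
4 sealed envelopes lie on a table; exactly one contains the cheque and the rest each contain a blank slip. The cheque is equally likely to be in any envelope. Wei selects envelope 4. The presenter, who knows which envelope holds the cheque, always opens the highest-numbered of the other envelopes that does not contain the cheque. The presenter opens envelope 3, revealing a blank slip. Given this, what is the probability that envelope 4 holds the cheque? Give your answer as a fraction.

1/3

Condition on the true location of the cheque.
If it is in any of envelopes 1, 2, and 4 (prior 1/4 each): envelope 3 is the highest-numbered option available, probability 1; weight (1/4)·1 = 1/4 each.
If it is in envelope 3 (prior 1/4): the presenter opened envelope 3, so this case is ruled out; weight (1/4)·0 = 0.
The weights sum to 3/4.
So P(the cheque in envelope 4 | the presenter opened envelope 3) = (1/4) / (3/4) = 1/3.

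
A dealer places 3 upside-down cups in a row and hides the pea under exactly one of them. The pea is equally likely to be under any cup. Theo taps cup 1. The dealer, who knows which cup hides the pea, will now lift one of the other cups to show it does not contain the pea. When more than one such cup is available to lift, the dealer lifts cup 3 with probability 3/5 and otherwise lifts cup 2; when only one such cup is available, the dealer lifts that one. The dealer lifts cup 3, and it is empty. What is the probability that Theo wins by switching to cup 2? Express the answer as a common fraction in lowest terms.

Apply Bayes' rule, conditioning on where the pea actually is.
If it is under cup 1 (prior 1/3): cup 3 is available, opened with probability 3/5; weight (1/3)·(3/5) = 1/5.
If it is under cup 2 (prior 1/3): only cup 3 is available, probability 1; weight (1/3)·1 = 1/3.
If it is under cup 3 (prior 1/3): the dealer opened cup 3, so this case is ruled out; weight (1/3)·0 = 0.
The weights sum to 8/15.
So P(the pea under cup 2 | the dealer opened cup 3) = (1/3) / (8/15) = 5/8.

5/8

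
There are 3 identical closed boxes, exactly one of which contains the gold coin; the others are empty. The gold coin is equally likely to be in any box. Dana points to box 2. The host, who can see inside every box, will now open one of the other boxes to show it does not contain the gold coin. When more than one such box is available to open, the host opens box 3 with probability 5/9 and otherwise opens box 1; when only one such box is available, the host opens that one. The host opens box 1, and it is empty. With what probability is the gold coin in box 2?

Apply Bayes' rule, conditioning on where the gold coin actually is.
If it is in box 1 (prior 1/3): the host opened box 1, so this case is ruled out; weight (1/3)·0 = 0.
If it is in box 2 (prior 1/3): box 3 is available but not opened, probability 4/9; weight (1/3)·(4/9) = 4/27.
If it is in box 3 (prior 1/3): only box 1 is available, probability 1; weight (1/3)·1 = 1/3.
The weights sum to 13/27.
So P(the gold coin in box 2 | the host opened box 1) = (4/27) / (13/27) = 4/13.

4/13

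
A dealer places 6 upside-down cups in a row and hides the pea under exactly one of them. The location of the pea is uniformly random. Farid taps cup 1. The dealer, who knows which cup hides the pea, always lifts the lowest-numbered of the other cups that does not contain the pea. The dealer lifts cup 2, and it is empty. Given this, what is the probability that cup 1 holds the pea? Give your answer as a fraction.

Apply Bayes' rule, conditioning on where the pea actually is.
If it is under any of cups 1, 3, 4, 5, and 6 (prior 1/6 each): cup 2 is the lowest-numbered option available, probability 1; weight (1/6)·1 = 1/6 each.
If it is under cup 2 (prior 1/6): the dealer opened cup 2, so this case is ruled out; weight (1/6)·0 = 0.
The weights sum to 5/6.
So P(the pea under cup 1 | the dealer opened cup 2) = (1/6) / (5/6) = 1/5.

1/5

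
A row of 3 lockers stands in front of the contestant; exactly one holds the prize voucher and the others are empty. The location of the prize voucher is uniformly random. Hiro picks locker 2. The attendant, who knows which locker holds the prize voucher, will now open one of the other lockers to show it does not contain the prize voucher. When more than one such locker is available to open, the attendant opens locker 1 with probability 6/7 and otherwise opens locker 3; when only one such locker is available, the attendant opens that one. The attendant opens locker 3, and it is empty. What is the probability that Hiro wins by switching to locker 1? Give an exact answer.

Condition on the true location of the prize voucher.
If it is in locker 1 (prior 1/3): only locker 3 is available, probability 1; weight (1/3)·1 = 1/3.
If it is in locker 2 (prior 1/3): locker 1 is available but not opened, probability 1/7; weight (1/3)·(1/7) = 1/21.
If it is in locker 3 (prior 1/3): the attendant opened locker 3, so this case is ruled out; weight (1/3)·0 = 0.
The weights sum to 8/21.
So P(the prize voucher in locker 1 | the attendant opened locker 3) = (1/3) / (8/21) = 7/8.

7/8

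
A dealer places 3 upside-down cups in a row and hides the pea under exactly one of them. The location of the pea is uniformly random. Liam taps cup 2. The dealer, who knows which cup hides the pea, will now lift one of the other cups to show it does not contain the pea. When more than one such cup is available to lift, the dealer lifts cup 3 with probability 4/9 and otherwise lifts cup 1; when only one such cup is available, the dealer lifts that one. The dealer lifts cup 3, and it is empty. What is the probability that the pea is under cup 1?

Condition on the true location of the pea.
If it is under cup 1 (prior 1/3): only cup 3 is available, probability 1; weight (1/3)·1 = 1/3.
If it is under cup 2 (prior 1/3): cup 3 is available, opened with probability 4/9; weight (1/3)·(4/9) = 4/27.
If it is under cup 3 (prior 1/3): the dealer opened cup 3, so this case is ruled out; weight (1/3)·0 = 0.
The weights sum to 13/27.
So P(the pea under cup 1 | the dealer opened cup 3) = (1/3) / (13/27) = 9/13.

9/13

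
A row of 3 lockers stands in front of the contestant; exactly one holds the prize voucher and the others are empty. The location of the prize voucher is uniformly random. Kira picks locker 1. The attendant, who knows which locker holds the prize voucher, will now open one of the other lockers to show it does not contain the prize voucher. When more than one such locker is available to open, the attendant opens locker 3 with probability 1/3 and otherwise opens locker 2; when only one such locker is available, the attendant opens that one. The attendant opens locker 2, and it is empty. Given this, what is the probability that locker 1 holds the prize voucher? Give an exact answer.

2/5

Apply Bayes' rule, conditioning on where the prize voucher actually is.
If it is in locker 1 (prior 1/3): locker 3 is available but not opened, probability 2/3; weight (1/3)·(2/3) = 2/9.
If it is in locker 2 (prior 1/3): the attendant opened locker 2, so this case is ruled out; weight (1/3)·0 = 0.
If it is in locker 3 (prior 1/3): only locker 2 is available, probability 1; weight (1/3)·1 = 1/3.
The weights sum to 5/9.
So P(the prize voucher in locker 1 | the attendant opened locker 2) = (2/9) / (5/9) = 2/5.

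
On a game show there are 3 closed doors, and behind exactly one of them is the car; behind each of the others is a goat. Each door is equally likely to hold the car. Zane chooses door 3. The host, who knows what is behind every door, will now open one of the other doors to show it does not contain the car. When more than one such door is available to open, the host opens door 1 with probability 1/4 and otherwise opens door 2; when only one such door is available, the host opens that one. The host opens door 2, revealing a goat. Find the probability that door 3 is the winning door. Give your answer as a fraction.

3/7

Condition on the true location of the car.
If it is behind door 1 (prior 1/3): only door 2 is available, probability 1; weight (1/3)·1 = 1/3.
If it is behind door 2 (prior 1/3): the host opened door 2, so this case is ruled out; weight (1/3)·0 = 0.
If it is behind door 3 (prior 1/3): door 1 is available but not opened, probability 3/4; weight (1/3)·(3/4) = 1/4.
The weights sum to 7/12.
So P(the car behind door 3 | the host opened door 2) = (1/4) / (7/12) = 3/7.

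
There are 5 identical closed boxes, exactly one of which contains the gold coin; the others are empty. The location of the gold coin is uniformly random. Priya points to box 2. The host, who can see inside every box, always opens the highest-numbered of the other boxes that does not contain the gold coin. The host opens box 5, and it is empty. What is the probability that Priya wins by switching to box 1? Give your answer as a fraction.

Consider each possible location of the gold coin in turn.
If it is in any of boxes 1, 2, 3, and 4 (prior 1/5 each): box 5 is the highest-numbered option available, probability 1; weight (1/5)·1 = 1/5 each.
If it is in box 5 (prior 1/5): the host opened box 5, so this case is ruled out; weight (1/5)·0 = 0.
The weights sum to 4/5.
So P(the gold coin in box 1 | the host opened box 5) = (1/5) / (4/5) = 1/4.

1/4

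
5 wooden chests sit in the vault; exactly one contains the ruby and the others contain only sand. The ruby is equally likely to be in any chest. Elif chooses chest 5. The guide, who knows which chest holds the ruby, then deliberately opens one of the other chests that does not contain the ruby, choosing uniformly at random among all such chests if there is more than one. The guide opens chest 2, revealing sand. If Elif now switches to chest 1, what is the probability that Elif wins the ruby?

4/15

Apply Bayes' rule, conditioning on where the ruby actually is.
If it is in any of chests 1, 3, and 4 (prior 1/5 each): the guide has 3 equally likely choices, so probability 1/3; weight (1/5)·(1/3) = 1/15 each.
If it is in chest 2 (prior 1/5): the guide opened chest 2, so this case is ruled out; weight (1/5)·0 = 0.
If it is in chest 5 (prior 1/5): the guide has 4 equally likely choices, so probability 1/4; weight (1/5)·(1/4) = 1/20.
The weights sum to 1/4.
So P(the ruby in chest 1 | the guide opened chest 2) = (1/15) / (1/4) = 4/15.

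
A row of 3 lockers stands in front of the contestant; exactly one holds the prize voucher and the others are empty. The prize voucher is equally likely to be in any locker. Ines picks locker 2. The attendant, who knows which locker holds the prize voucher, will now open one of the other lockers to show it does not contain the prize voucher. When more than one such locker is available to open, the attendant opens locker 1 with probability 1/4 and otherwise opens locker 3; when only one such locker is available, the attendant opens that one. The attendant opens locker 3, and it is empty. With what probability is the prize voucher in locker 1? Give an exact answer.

4/7

Consider each possible location of the prize voucher in turn.
If it is in locker 1 (prior 1/3): only locker 3 is available, probability 1; weight (1/3)·1 = 1/3.
If it is in locker 2 (prior 1/3): locker 1 is available but not opened, probability 3/4; weight (1/3)·(3/4) = 1/4.
If it is in locker 3 (prior 1/3): the attendant opened locker 3, so this case is ruled out; weight (1/3)·0 = 0.
The weights sum to 7/12.
So P(the prize voucher in locker 1 | the attendant opened locker 3) = (1/3) / (7/12) = 4/7.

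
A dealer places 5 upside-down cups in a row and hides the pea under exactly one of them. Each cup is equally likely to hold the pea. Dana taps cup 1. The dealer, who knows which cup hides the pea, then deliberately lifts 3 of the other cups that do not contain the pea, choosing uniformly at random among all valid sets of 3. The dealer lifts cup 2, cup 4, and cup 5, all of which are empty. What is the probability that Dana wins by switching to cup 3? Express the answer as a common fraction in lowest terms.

4/5

Apply Bayes' rule, conditioning on where the pea actually is.
If it is under cup 1 (prior 1/5): the dealer has 4 equally likely choices, so probability 1/4; weight (1/5)·(1/4) = 1/20.
If it is under any of cups 2, 4, and 5 (prior 1/5 each): that cup was opened and seen not to hold the prize — ruled out; weight (1/5)·0 = 0 each.
If it is under cup 3 (prior 1/5): the dealer has no choice, probability 1; weight (1/5)·1 = 1/5.
The weights sum to 1/4.
So P(the pea under cup 3 | the dealer opened cup 2, cup 4, and cup 5) = (1/5) / (1/4) = 4/5.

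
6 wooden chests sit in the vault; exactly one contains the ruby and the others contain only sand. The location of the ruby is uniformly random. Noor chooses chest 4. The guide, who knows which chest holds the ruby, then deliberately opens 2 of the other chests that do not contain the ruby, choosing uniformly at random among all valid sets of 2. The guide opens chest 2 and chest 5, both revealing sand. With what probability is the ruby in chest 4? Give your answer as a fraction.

Consider each possible location of the ruby in turn.
If it is in any of chests 1, 3, and 6 (prior 1/6 each): the guide has 6 equally likely choices, so probability 1/6; weight (1/6)·(1/6) = 1/36 each.
If it is in either of chests 2 and 5 (prior 1/6 each): that chest was opened and seen not to hold the prize — ruled out; weight (1/6)·0 = 0 each.
If it is in chest 4 (prior 1/6): the guide has 10 equally likely choices, so probability 1/10; weight (1/6)·(1/10) = 1/60.
The weights sum to 1/10.
So P(the ruby in chest 4 | the guide opened chest 2 and chest 5) = (1/60) / (1/10) = 1/6.

1/6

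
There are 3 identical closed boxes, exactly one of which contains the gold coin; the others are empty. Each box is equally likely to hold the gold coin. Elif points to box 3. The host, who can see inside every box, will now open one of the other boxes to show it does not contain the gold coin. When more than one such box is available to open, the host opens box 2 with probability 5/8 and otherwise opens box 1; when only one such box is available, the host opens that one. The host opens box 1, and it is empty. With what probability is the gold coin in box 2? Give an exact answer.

Apply Bayes' rule, conditioning on where the gold coin actually is.
If it is in box 1 (prior 1/3): the host opened box 1, so this case is ruled out; weight (1/3)·0 = 0.
If it is in box 2 (prior 1/3): only box 1 is available, probability 1; weight (1/3)·1 = 1/3.
If it is in box 3 (prior 1/3): box 2 is available but not opened, probability 3/8; weight (1/3)·(3/8) = 1/8.
The weights sum to 11/24.
So P(the gold coin in box 2 | the host opened box 1) = (1/3) / (11/24) = 8/11.

8/11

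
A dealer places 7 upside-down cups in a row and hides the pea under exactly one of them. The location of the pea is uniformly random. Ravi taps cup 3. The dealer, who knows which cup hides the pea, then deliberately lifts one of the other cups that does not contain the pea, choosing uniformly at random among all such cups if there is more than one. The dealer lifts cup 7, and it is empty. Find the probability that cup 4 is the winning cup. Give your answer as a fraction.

6/35

Apply Bayes' rule, conditioning on where the pea actually is.
If it is under any of cups 1, 2, 4, 5, and 6 (prior 1/7 each): the dealer has 5 equally likely choices, so probability 1/5; weight (1/7)·(1/5) = 1/35 each.
If it is under cup 3 (prior 1/7): the dealer has 6 equally likely choices, so probability 1/6; weight (1/7)·(1/6) = 1/42.
If it is under cup 7 (prior 1/7): the dealer opened cup 7, so this case is ruled out; weight (1/7)·0 = 0.
The weights sum to 1/6.
So P(the pea under cup 4 | the dealer opened cup 7) = (1/35) / (1/6) = 6/35.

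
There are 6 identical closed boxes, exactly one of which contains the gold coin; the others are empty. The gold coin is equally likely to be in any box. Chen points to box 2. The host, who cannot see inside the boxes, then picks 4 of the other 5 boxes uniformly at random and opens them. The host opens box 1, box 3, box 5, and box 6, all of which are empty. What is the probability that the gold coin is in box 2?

1/2

Because the host chose which boxes to open without knowing where the gold coin is, the choice is independent of the prize location. Learning that none of the 4 opened boxes holds the gold coin simply rules out those 4 locations and leaves the remaining 2 boxes still equally likely by symmetry.
So P(the gold coin in box 2) = 1/2.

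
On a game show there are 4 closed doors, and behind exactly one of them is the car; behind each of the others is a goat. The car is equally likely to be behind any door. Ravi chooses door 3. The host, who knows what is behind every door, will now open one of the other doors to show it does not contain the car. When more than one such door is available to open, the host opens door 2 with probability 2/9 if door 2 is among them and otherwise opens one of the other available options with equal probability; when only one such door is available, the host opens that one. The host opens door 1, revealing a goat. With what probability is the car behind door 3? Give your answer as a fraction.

7/30

Condition on the true location of the car.
If it is behind door 1 (prior 1/4): the host opened door 1, so this case is ruled out; weight (1/4)·0 = 0.
If it is behind door 2 (prior 1/4): door 2 holds the prize so is unavailable; the host chooses uniformly among the 2 others, probability 1/2; weight (1/4)·(1/2) = 1/8.
If it is behind door 3 (prior 1/4): door 2 is available but not opened; door 1 gets probability (1 − 2/9)/2 = 7/18; weight (1/4)·(7/18) = 7/72.
If it is behind door 4 (prior 1/4): door 2 is available but not opened, probability 7/9; weight (1/4)·(7/9) = 7/36.
The weights sum to 5/12.
So P(the car behind door 3 | the host opened door 1) = (7/72) / (5/12) = 7/30.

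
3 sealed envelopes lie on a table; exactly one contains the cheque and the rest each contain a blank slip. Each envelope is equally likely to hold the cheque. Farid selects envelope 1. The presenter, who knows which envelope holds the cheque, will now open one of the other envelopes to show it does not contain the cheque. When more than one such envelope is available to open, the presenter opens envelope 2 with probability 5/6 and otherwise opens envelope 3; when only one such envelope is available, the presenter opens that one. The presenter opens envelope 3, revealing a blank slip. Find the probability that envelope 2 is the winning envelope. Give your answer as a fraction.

Condition on the true location of the cheque.
If it is in envelope 1 (prior 1/3): envelope 2 is available but not opened, probability 1/6; weight (1/3)·(1/6) = 1/18.
If it is in envelope 2 (prior 1/3): only envelope 3 is available, probability 1; weight (1/3)·1 = 1/3.
If it is in envelope 3 (prior 1/3): the presenter opened envelope 3, so this case is ruled out; weight (1/3)·0 = 0.
The weights sum to 7/18.
So P(the cheque in envelope 2 | the presenter opened envelope 3) = (1/3) / (7/18) = 6/7.

6/7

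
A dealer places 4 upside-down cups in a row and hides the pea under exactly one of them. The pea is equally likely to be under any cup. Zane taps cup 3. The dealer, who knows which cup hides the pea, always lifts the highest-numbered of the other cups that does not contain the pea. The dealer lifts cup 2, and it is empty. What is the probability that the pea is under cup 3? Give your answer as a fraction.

Consider each possible location of the pea in turn.
If it is under either of cups 1 and 3 (prior 1/4 each): the dealer would have opened cup 4 instead, probability 0; weight (1/4)·0 = 0 each.
If it is under cup 2 (prior 1/4): the dealer opened cup 2, so this case is ruled out; weight (1/4)·0 = 0.
If it is under cup 4 (prior 1/4): cup 2 is the highest-numbered option available, probability 1; weight (1/4)·1 = 1/4.
The weights sum to 1/4.
So P(the pea under cup 3 | the dealer opened cup 2) = 0 / (1/4) = 0.

0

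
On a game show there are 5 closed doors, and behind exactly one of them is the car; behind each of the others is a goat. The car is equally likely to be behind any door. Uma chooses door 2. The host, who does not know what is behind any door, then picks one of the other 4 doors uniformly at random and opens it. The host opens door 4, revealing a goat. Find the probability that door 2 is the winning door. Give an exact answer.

Condition on the true location of the car.
If it is behind any of doors 1, 2, 3, and 5 (prior 1/5 each): the host picks door 4 with probability 1/4 regardless, and it is not the prize; weight (1/5)·(1/4) = 1/20 each.
If it is behind door 4 (prior 1/5): the host opened door 4, so this case is ruled out; weight (1/5)·0 = 0.
The weights sum to 1/5.
So P(the car behind door 2 | the host opened door 4) = (1/20) / (1/5) = 1/4.

1/4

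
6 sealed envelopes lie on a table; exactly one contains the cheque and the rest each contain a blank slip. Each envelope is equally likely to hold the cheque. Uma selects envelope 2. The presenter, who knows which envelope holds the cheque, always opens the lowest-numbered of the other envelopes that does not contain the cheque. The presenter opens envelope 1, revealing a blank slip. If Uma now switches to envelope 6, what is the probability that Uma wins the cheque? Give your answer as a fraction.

1/5

Apply Bayes' rule, conditioning on where the cheque actually is.
If it is in envelope 1 (prior 1/6): the presenter opened envelope 1, so this case is ruled out; weight (1/6)·0 = 0.
If it is in any of envelopes 2, 3, 4, 5, and 6 (prior 1/6 each): envelope 1 is the lowest-numbered option available, probability 1; weight (1/6)·1 = 1/6 each.
The weights sum to 5/6.
So P(the cheque in envelope 6 | the presenter opened envelope 1) = (1/6) / (5/6) = 1/5.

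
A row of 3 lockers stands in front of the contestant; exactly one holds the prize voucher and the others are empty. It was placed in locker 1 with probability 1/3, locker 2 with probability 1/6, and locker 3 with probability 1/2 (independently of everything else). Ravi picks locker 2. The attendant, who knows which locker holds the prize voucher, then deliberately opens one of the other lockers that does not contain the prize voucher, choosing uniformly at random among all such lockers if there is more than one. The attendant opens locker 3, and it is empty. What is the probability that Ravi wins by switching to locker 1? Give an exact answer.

Apply Bayes' rule, conditioning on where the prize voucher actually is.
If it is in locker 1 (prior 1/3): the attendant has no choice, probability 1; weight (1/3)·1 = 1/3.
If it is in locker 2 (prior 1/6): the attendant has 2 equally likely choices, so probability 1/2; weight (1/6)·(1/2) = 1/12.
If it is in locker 3 (prior 1/2): the attendant opened locker 3, so this case is ruled out; weight (1/2)·0 = 0.
The weights sum to 5/12.
So P(the prize voucher in locker 1 | the attendant opened locker 3) = (1/3) / (5/12) = 4/5.

4/5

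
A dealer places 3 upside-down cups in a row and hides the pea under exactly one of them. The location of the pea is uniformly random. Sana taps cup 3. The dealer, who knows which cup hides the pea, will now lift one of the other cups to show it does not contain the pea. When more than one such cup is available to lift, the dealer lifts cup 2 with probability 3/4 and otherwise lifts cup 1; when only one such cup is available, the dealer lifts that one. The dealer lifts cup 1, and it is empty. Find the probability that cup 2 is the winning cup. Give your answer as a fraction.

4/5

Condition on the true location of the pea.
If it is under cup 1 (prior 1/3): the dealer opened cup 1, so this case is ruled out; weight (1/3)·0 = 0.
If it is under cup 2 (prior 1/3): only cup 1 is available, probability 1; weight (1/3)·1 = 1/3.
If it is under cup 3 (prior 1/3): cup 2 is available but not opened, probability 1/4; weight (1/3)·(1/4) = 1/12.
The weights sum to 5/12.
So P(the pea under cup 2 | the dealer opened cup 1) = (1/3) / (5/12) = 4/5.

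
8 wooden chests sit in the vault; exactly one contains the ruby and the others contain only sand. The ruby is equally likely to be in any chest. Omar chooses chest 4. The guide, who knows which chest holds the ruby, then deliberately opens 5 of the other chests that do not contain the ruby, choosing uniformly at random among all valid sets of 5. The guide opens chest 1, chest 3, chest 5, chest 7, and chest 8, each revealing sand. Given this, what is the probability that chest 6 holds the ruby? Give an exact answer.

Condition on the true location of the ruby.
If it is in any of chests 1, 3, 5, 7, and 8 (prior 1/8 each): that chest was opened and seen not to hold the prize — ruled out; weight (1/8)·0 = 0 each.
If it is in either of chests 2 and 6 (prior 1/8 each): the guide has 6 equally likely choices, so probability 1/6; weight (1/8)·(1/6) = 1/48 each.
If it is in chest 4 (prior 1/8): the guide has 21 equally likely choices, so probability 1/21; weight (1/8)·(1/21) = 1/168.
The weights sum to 1/21.
So P(the ruby in chest 6 | the guide opened chest 1, chest 3, chest 5, chest 7, and chest 8) = (1/48) / (1/21) = 7/16.

7/16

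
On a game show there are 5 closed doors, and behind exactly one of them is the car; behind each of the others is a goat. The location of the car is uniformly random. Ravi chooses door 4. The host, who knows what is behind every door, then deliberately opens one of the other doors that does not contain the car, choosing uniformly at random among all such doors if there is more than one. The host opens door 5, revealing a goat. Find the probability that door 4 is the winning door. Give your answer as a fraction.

1/5

Condition on the true location of the car.
If it is behind any of doors 1, 2, and 3 (prior 1/5 each): the host has 3 equally likely choices, so probability 1/3; weight (1/5)·(1/3) = 1/15 each.
If it is behind door 4 (prior 1/5): the host has 4 equally likely choices, so probability 1/4; weight (1/5)·(1/4) = 1/20.
If it is behind door 5 (prior 1/5): the host opened door 5, so this case is ruled out; weight (1/5)·0 = 0.
The weights sum to 1/4.
So P(the car behind door 4 | the host opened door 5) = (1/20) / (1/4) = 1/5.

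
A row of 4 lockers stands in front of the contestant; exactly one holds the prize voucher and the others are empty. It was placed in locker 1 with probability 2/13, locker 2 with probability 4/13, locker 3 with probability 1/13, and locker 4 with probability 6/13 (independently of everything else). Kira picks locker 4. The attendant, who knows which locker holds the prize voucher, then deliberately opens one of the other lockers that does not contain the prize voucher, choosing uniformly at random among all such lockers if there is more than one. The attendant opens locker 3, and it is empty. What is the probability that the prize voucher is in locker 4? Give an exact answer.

Consider each possible location of the prize voucher in turn.
If it is in locker 1 (prior 2/13): the attendant has 2 equally likely choices, so probability 1/2; weight (2/13)·(1/2) = 1/13.
If it is in locker 2 (prior 4/13): the attendant has 2 equally likely choices, so probability 1/2; weight (4/13)·(1/2) = 2/13.
If it is in locker 3 (prior 1/13): the attendant opened locker 3, so this case is ruled out; weight (1/13)·0 = 0.
If it is in locker 4 (prior 6/13): the attendant has 3 equally likely choices, so probability 1/3; weight (6/13)·(1/3) = 2/13.
The weights sum to 5/13.
So P(the prize voucher in locker 4 | the attendant opened locker 3) = (2/13) / (5/13) = 2/5.

2/5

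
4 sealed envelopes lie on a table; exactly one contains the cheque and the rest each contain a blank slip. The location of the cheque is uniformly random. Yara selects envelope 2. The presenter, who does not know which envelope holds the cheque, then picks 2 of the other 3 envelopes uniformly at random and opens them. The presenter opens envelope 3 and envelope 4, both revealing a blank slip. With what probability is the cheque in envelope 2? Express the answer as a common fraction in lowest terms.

Condition on the true location of the cheque.
If it is in either of envelopes 1 and 2 (prior 1/4 each): the presenter picks exactly this set with probability 1/3 regardless, and none is the prize; weight (1/4)·(1/3) = 1/12 each.
If it is in either of envelopes 3 and 4 (prior 1/4 each): that envelope was opened and seen not to hold the prize — ruled out; weight (1/4)·0 = 0 each.
The weights sum to 1/6.
So P(the cheque in envelope 2 | the presenter opened envelope 3 and envelope 4) = (1/12) / (1/6) = 1/2.

1/2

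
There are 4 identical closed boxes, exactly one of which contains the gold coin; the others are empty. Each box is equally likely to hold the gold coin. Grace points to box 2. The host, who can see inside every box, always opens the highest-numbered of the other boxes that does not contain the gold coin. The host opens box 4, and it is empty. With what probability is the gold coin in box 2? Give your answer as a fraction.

Apply Bayes' rule, conditioning on where the gold coin actually is.
If it is in any of boxes 1, 2, and 3 (prior 1/4 each): box 4 is the highest-numbered option available, probability 1; weight (1/4)·1 = 1/4 each.
If it is in box 4 (prior 1/4): the host opened box 4, so this case is ruled out; weight (1/4)·0 = 0.
The weights sum to 3/4.
So P(the gold coin in box 2 | the host opened box 4) = (1/4) / (3/4) = 1/3.

1/3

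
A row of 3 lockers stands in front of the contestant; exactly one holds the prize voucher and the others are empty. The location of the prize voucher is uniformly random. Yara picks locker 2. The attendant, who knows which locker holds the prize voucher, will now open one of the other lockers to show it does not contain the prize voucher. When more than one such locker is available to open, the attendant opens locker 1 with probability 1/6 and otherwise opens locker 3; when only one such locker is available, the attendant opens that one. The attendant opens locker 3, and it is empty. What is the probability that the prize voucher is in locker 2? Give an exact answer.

5/11

Apply Bayes' rule, conditioning on where the prize voucher actually is.
If it is in locker 1 (prior 1/3): only locker 3 is available, probability 1; weight (1/3)·1 = 1/3.
If it is in locker 2 (prior 1/3): locker 1 is available but not opened, probability 5/6; weight (1/3)·(5/6) = 5/18.
If it is in locker 3 (prior 1/3): the attendant opened locker 3, so this case is ruled out; weight (1/3)·0 = 0.
The weights sum to 11/18.
So P(the prize voucher in locker 2 | the attendant opened locker 3) = (5/18) / (11/18) = 5/11.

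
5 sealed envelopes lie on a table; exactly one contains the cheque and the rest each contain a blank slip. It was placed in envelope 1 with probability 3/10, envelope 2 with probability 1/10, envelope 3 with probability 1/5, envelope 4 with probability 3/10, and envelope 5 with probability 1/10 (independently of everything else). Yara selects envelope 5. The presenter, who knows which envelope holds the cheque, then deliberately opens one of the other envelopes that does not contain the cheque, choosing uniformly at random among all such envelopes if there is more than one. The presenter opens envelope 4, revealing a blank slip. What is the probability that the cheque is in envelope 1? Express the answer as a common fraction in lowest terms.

Condition on the true location of the cheque.
If it is in envelope 1 (prior 3/10): the presenter has 3 equally likely choices, so probability 1/3; weight (3/10)·(1/3) = 1/10.
If it is in envelope 2 (prior 1/10): the presenter has 3 equally likely choices, so probability 1/3; weight (1/10)·(1/3) = 1/30.
If it is in envelope 3 (prior 1/5): the presenter has 3 equally likely choices, so probability 1/3; weight (1/5)·(1/3) = 1/15.
If it is in envelope 4 (prior 3/10): the presenter opened envelope 4, so this case is ruled out; weight (3/10)·0 = 0.
If it is in envelope 5 (prior 1/10): the presenter has 4 equally likely choices, so probability 1/4; weight (1/10)·(1/4) = 1/40.
The weights sum to 9/40.
So P(the cheque in envelope 1 | the presenter opened envelope 4) = (1/10) / (9/40) = 4/9.

4/9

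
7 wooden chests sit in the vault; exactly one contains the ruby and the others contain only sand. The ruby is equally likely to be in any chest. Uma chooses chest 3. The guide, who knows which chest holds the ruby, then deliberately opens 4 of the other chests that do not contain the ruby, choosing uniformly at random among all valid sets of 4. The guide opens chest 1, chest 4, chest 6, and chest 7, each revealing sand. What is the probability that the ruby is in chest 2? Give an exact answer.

Consider each possible location of the ruby in turn.
If it is in any of chests 1, 4, 6, and 7 (prior 1/7 each): that chest was opened and seen not to hold the prize — ruled out; weight (1/7)·0 = 0 each.
If it is in either of chests 2 and 5 (prior 1/7 each): the guide has 5 equally likely choices, so probability 1/5; weight (1/7)·(1/5) = 1/35 each.
If it is in chest 3 (prior 1/7): the guide has 15 equally likely choices, so probability 1/15; weight (1/7)·(1/15) = 1/105.
The weights sum to 1/15.
So P(the ruby in chest 2 | the guide opened chest 1, chest 4, chest 6, and chest 7) = (1/35) / (1/15) = 3/7.

3/7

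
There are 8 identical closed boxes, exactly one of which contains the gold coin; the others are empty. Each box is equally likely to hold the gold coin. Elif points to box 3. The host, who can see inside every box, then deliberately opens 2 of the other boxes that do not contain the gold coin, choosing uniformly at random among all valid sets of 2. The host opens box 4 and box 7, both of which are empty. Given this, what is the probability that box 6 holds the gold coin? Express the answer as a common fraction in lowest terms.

7/40

Apply Bayes' rule, conditioning on where the gold coin actually is.
If it is in any of boxes 1, 2, 5, 6, and 8 (prior 1/8 each): the host has 15 equally likely choices, so probability 1/15; weight (1/8)·(1/15) = 1/120 each.
If it is in box 3 (prior 1/8): the host has 21 equally likely choices, so probability 1/21; weight (1/8)·(1/21) = 1/168.
If it is in either of boxes 4 and 7 (prior 1/8 each): that box was opened and seen not to hold the prize — ruled out; weight (1/8)·0 = 0 each.
The weights sum to 1/21.
So P(the gold coin in box 6 | the host opened box 4 and box 7) = (1/120) / (1/21) = 7/40.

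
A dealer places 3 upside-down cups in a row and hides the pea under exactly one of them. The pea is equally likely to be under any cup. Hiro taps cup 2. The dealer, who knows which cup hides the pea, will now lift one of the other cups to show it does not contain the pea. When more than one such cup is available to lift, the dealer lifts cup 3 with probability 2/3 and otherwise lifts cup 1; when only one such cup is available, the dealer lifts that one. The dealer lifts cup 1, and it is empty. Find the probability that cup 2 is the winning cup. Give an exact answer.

Condition on the true location of the pea.
If it is under cup 1 (prior 1/3): the dealer opened cup 1, so this case is ruled out; weight (1/3)·0 = 0.
If it is under cup 2 (prior 1/3): cup 3 is available but not opened, probability 1/3; weight (1/3)·(1/3) = 1/9.
If it is under cup 3 (prior 1/3): only cup 1 is available, probability 1; weight (1/3)·1 = 1/3.
The weights sum to 4/9.
So P(the pea under cup 2 | the dealer opened cup 1) = (1/9) / (4/9) = 1/4.

1/4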